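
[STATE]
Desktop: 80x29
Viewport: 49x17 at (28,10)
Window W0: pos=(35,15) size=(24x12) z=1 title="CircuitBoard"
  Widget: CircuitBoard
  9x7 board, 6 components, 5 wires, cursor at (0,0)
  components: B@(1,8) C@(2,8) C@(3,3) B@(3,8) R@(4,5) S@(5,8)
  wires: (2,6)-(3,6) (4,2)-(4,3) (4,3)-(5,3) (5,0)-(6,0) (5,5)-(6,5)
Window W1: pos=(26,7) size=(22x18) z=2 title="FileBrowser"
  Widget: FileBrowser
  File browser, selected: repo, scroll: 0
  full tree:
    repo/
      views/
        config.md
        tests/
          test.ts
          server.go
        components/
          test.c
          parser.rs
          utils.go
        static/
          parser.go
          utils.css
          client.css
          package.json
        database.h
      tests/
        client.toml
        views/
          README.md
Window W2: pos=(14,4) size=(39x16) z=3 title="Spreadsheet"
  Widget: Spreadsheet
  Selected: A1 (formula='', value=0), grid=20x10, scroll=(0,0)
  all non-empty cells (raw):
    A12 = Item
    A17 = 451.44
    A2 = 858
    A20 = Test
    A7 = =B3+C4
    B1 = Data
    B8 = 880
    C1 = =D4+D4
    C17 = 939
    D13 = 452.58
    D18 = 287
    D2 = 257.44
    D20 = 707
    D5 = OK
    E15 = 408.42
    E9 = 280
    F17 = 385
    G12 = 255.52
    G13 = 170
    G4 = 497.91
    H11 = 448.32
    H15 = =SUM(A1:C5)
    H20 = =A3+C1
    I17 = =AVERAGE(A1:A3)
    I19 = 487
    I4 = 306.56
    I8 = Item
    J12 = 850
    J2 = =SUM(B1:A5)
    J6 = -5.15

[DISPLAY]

ata           0       0 ┃                        
      0       0  257.44 ┃                        
      0       0       0 ┃                        
      0       0       0 ┃                        
      0       0OK       ┃                        
      0       0       0 ┃━━━━━┓                  
      0       0       0 ┃     ┃                  
    880       0       0 ┃─────┨                  
      0       0       0 ┃7 8  ┃                  
━━━━━━━━━━━━━━━━━━━━━━━━┛     ┃                  
                   ┃          ┃                  
                   ┃          ┃                  
                   ┃          ┃                  
                   ┃          ┃                  
━━━━━━━━━━━━━━━━━━━┛          ┃                  
       ┃3               C     ┃                  
       ┗━━━━━━━━━━━━━━━━━━━━━━┛                  


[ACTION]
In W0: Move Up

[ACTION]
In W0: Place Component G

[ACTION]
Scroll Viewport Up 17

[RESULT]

                                                 
                                                 
                                                 
                                                 
━━━━━━━━━━━━━━━━━━━━━━━━┓                        
                        ┃                        
────────────────────────┨                        
                        ┃                        
  B       C       D     ┃                        
------------------------┃                        
ata           0       0 ┃                        
      0       0  257.44 ┃                        
      0       0       0 ┃                        
      0       0       0 ┃                        
      0       0OK       ┃                        
      0       0       0 ┃━━━━━┓                  
      0       0       0 ┃     ┃                  


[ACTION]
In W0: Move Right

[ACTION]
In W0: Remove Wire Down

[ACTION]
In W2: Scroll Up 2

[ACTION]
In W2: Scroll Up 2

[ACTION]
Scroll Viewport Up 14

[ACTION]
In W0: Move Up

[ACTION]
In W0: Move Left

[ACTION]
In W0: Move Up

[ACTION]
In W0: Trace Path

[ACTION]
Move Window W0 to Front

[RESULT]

                                                 
                                                 
                                                 
                                                 
━━━━━━━━━━━━━━━━━━━━━━━━┓                        
                        ┃                        
────────────────────────┨                        
                        ┃                        
  B       C       D     ┃                        
------------------------┃                        
ata           0       0 ┃                        
      0       0  257.44 ┃                        
      0       0       0 ┃                        
      0       0       0 ┃                        
      0       0OK       ┃                        
      0┏━━━━━━━━━━━━━━━━━━━━━━┓                  
      0┃ CircuitBoard         ┃                  


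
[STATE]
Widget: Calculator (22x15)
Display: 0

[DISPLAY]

                     0
┌───┬───┬───┬───┐     
│ 7 │ 8 │ 9 │ ÷ │     
├───┼───┼───┼───┤     
│ 4 │ 5 │ 6 │ × │     
├───┼───┼───┼───┤     
│ 1 │ 2 │ 3 │ - │     
├───┼───┼───┼───┤     
│ 0 │ . │ = │ + │     
├───┼───┼───┼───┤     
│ C │ MC│ MR│ M+│     
└───┴───┴───┴───┘     
                      
                      
                      


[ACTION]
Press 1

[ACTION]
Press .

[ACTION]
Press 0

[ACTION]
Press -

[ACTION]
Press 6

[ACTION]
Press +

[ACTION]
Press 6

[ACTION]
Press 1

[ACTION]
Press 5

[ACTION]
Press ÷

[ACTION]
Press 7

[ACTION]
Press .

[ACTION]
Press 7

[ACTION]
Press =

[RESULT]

           79.22077922
┌───┬───┬───┬───┐     
│ 7 │ 8 │ 9 │ ÷ │     
├───┼───┼───┼───┤     
│ 4 │ 5 │ 6 │ × │     
├───┼───┼───┼───┤     
│ 1 │ 2 │ 3 │ - │     
├───┼───┼───┼───┤     
│ 0 │ . │ = │ + │     
├───┼───┼───┼───┤     
│ C │ MC│ MR│ M+│     
└───┴───┴───┴───┘     
                      
                      
                      


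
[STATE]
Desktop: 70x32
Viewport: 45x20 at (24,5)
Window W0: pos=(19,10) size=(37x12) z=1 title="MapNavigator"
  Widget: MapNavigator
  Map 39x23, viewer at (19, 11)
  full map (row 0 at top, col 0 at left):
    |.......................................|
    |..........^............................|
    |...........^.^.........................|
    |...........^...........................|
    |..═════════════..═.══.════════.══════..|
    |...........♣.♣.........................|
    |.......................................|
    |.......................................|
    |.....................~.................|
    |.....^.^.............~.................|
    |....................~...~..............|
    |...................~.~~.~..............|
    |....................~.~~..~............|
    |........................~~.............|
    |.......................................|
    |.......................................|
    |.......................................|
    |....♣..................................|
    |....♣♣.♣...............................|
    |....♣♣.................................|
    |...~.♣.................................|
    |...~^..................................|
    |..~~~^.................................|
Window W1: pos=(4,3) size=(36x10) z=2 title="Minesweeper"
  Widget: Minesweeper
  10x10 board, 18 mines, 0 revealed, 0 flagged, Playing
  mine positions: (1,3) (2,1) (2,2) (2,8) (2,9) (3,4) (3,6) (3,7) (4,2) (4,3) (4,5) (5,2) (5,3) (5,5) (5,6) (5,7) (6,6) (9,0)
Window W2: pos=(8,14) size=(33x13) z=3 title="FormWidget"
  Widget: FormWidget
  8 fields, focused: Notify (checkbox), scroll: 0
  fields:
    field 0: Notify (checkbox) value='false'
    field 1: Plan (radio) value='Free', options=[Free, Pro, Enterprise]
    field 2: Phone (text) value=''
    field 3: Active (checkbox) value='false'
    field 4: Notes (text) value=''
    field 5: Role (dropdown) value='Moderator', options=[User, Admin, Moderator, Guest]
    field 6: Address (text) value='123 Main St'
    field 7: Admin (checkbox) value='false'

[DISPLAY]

───────────────┨                             
               ┃                             
               ┃                             
               ┃                             
               ┃                             
               ┃━━━━━━━━━━━━━━━┓             
               ┃               ┃             
━━━━━━━━━━━━━━━┛───────────────┨             
...............................┃             
━━━━━━━━━━━━━━━━┓..............┃             
                ┃..............┃             
────────────────┨.~............┃             
 ]              ┃.~............┃             
●) Free  ( ) Pro┃~..~..........┃             
               ]┃.~~...........┃             
 ]              ┃..............┃             
               ]┃━━━━━━━━━━━━━━┛             
Moderator     ▼]┃                            
123 Main St    ]┃                            
 ]              ┃                            


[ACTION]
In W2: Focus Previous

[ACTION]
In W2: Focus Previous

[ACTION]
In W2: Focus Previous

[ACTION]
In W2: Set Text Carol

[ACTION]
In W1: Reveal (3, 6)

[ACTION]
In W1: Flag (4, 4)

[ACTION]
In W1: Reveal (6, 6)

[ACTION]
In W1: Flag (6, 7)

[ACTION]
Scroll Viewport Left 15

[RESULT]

──────────────────────────────┨              
■■■■■■                        ┃              
■■■■■■                        ┃              
■■■■✹✹                        ┃              
✹■✹✹■■                        ┃              
■✹■■■■                        ┃━━━━━━━━━━━━━━
■✹✹✹■■                        ┃              
━━━━━━━━━━━━━━━━━━━━━━━━━━━━━━┛──────────────
          ┃..................................
━━━━━━━━━━━━━━━━━━━━━━━━━━━━━━━┓.............
 FormWidget                    ┃.............
───────────────────────────────┨.~...........
  Notify:     [ ]              ┃.~...........
  Plan:       (●) Free  ( ) Pro┃~..~.........
  Phone:      [               ]┃.~~..........
  Active:     [ ]              ┃.............
  Notes:      [               ]┃━━━━━━━━━━━━━
> Role:       [Moderator     ▼]┃             
  Address:    [123 Main St    ]┃             
  Admin:      [ ]              ┃             


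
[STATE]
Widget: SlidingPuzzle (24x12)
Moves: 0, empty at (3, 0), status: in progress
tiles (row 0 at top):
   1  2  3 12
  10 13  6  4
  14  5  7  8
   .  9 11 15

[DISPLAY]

┌────┬────┬────┬────┐   
│  1 │  2 │  3 │ 12 │   
├────┼────┼────┼────┤   
│ 10 │ 13 │  6 │  4 │   
├────┼────┼────┼────┤   
│ 14 │  5 │  7 │  8 │   
├────┼────┼────┼────┤   
│    │  9 │ 11 │ 15 │   
└────┴────┴────┴────┘   
Moves: 0                
                        
                        


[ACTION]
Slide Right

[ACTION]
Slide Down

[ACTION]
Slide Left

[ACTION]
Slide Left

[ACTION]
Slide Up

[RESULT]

┌────┬────┬────┬────┐   
│  1 │  2 │  3 │ 12 │   
├────┼────┼────┼────┤   
│ 10 │ 13 │  6 │  4 │   
├────┼────┼────┼────┤   
│  5 │  7 │ 11 │  8 │   
├────┼────┼────┼────┤   
│ 14 │  9 │    │ 15 │   
└────┴────┴────┴────┘   
Moves: 4                
                        
                        


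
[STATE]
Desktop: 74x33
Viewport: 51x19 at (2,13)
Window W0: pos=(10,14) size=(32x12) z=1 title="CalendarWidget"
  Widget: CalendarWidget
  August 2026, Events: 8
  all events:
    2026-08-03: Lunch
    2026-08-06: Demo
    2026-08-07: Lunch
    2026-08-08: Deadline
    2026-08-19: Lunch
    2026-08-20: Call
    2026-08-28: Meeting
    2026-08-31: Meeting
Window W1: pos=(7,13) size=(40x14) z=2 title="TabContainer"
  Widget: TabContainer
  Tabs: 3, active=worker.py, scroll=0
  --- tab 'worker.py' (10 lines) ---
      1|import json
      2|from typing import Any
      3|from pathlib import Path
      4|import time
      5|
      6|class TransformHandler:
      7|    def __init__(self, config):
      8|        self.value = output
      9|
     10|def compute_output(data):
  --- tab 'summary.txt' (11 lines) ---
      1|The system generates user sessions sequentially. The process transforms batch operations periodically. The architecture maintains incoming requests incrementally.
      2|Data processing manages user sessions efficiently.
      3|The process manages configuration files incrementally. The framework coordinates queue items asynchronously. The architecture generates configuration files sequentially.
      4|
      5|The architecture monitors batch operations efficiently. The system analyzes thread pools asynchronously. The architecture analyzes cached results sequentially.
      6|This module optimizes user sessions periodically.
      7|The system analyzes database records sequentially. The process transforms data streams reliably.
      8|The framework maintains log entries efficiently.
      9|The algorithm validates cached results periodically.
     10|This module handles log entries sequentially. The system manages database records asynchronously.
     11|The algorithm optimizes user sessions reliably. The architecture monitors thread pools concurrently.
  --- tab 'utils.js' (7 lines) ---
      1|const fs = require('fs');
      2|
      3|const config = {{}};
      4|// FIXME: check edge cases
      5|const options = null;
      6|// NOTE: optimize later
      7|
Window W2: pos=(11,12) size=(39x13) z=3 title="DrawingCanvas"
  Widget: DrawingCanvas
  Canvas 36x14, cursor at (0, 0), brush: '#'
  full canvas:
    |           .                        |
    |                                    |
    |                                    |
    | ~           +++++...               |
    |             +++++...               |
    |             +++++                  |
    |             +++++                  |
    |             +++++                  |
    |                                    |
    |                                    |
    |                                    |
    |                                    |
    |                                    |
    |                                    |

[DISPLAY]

     ┏━━━┃ DrawingCanvas                       ┃   
     ┃ Ta┠─────────────────────────────────────┨   
     ┠───┃+          .                         ┃   
     ┃[wo┃                                     ┃   
     ┃───┃                                     ┃   
     ┃imp┃ ~           +++++...                ┃   
     ┃fro┃             +++++...                ┃   
     ┃fro┃             +++++                   ┃   
     ┃imp┃             +++++                   ┃   
     ┃   ┃             +++++                   ┃   
     ┃cla┃                                     ┃   
     ┃   ┗━━━━━━━━━━━━━━━━━━━━━━━━━━━━━━━━━━━━━┛   
     ┃        self.value = output           ┃      
     ┗━━━━━━━━━━━━━━━━━━━━━━━━━━━━━━━━━━━━━━┛      
                                                   
                                                   
                                                   
                                                   
                                                   


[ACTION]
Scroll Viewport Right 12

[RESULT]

rawingCanvas                       ┃               
───────────────────────────────────┨               
         .                         ┃               
                                   ┃               
                                   ┃               
           +++++...                ┃               
           +++++...                ┃               
           +++++                   ┃               
           +++++                   ┃               
           +++++                   ┃               
                                   ┃               
━━━━━━━━━━━━━━━━━━━━━━━━━━━━━━━━━━━┛               
  self.value = output           ┃                  
━━━━━━━━━━━━━━━━━━━━━━━━━━━━━━━━┛                  
                                                   
                                                   
                                                   
                                                   
                                                   


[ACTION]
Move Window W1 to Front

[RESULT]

━━━━━━━━━━━━━━━━━━━━━━━━━━━━━━━━┓  ┃               
ntainer                         ┃──┨               
────────────────────────────────┨  ┃               
r.py]│ summary.txt │ utils.js   ┃  ┃               
────────────────────────────────┃  ┃               
 json                           ┃  ┃               
yping import Any                ┃  ┃               
athlib import Path              ┃  ┃               
 time                           ┃  ┃               
                                ┃  ┃               
TransformHandler:               ┃  ┃               
f __init__(self, config):       ┃━━┛               
  self.value = output           ┃                  
━━━━━━━━━━━━━━━━━━━━━━━━━━━━━━━━┛                  
                                                   
                                                   
                                                   
                                                   
                                                   


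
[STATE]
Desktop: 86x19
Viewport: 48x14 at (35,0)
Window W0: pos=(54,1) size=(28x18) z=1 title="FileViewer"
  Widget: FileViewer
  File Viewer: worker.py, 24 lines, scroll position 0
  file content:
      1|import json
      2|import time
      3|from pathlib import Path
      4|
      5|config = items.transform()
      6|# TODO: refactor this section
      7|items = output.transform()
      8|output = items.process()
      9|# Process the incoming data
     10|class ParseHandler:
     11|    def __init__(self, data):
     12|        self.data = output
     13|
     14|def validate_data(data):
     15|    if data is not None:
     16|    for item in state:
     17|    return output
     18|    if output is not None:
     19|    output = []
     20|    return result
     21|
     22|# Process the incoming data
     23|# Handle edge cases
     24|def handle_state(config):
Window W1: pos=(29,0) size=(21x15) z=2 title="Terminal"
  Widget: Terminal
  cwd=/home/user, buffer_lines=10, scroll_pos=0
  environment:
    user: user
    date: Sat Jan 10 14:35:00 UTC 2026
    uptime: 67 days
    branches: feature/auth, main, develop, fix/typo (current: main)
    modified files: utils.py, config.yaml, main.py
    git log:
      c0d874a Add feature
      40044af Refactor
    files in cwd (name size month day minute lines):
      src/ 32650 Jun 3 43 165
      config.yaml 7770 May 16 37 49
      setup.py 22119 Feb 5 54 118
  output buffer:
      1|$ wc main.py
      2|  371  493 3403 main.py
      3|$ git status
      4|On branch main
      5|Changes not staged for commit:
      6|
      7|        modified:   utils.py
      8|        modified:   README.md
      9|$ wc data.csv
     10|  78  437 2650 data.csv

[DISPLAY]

━━━━━━━━━━━━━━┓                                 
inal          ┃    ┏━━━━━━━━━━━━━━━━━━━━━━━━━━┓ 
──────────────┨    ┃ FileViewer               ┃ 
main.py       ┃    ┠──────────────────────────┨ 
  493 3403 mai┃    ┃import json              ▲┃ 
 status       ┃    ┃import time              █┃ 
anch main     ┃    ┃from pathlib import Path ░┃ 
es not staged ┃    ┃                         ░┃ 
              ┃    ┃config = items.transform(░┃ 
   modified:  ┃    ┃# TODO: refactor this sec░┃ 
   modified:  ┃    ┃items = output.transform(░┃ 
data.csv      ┃    ┃output = items.process() ░┃ 
 437 2650 data┃    ┃# Process the incoming da░┃ 
              ┃    ┃class ParseHandler:      ░┃ 


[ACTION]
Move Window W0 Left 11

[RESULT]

━━━━━━━━━━━━━━┓                                 
inal          ┃━━━━━━━━━━━━━━━━━━━━┓            
──────────────┨iewer               ┃            
main.py       ┃────────────────────┨            
  493 3403 mai┃ json              ▲┃            
 status       ┃ time              █┃            
anch main     ┃athlib import Path ░┃            
es not staged ┃                   ░┃            
              ┃ = items.transform(░┃            
   modified:  ┃: refactor this sec░┃            
   modified:  ┃= output.transform(░┃            
data.csv      ┃ = items.process() ░┃            
 437 2650 data┃ess the incoming da░┃            
              ┃ParseHandler:      ░┃            


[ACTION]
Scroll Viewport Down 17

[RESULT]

 status       ┃ time              █┃            
anch main     ┃athlib import Path ░┃            
es not staged ┃                   ░┃            
              ┃ = items.transform(░┃            
   modified:  ┃: refactor this sec░┃            
   modified:  ┃= output.transform(░┃            
data.csv      ┃ = items.process() ░┃            
 437 2650 data┃ess the incoming da░┃            
              ┃ParseHandler:      ░┃            
━━━━━━━━━━━━━━┛f __init__(self, da░┃            
        ┃        self.data = outpu░┃            
        ┃                         ░┃            
        ┃def validate_data(data): ▼┃            
        ┗━━━━━━━━━━━━━━━━━━━━━━━━━━┛            


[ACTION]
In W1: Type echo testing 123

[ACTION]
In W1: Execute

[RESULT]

es not staged ┃ time              █┃            
              ┃athlib import Path ░┃            
   modified:  ┃                   ░┃            
   modified:  ┃ = items.transform(░┃            
data.csv      ┃: refactor this sec░┃            
 437 2650 data┃= output.transform(░┃            
o testing 123 ┃ = items.process() ░┃            
ng 123        ┃ess the incoming da░┃            
              ┃ParseHandler:      ░┃            
━━━━━━━━━━━━━━┛f __init__(self, da░┃            
        ┃        self.data = outpu░┃            
        ┃                         ░┃            
        ┃def validate_data(data): ▼┃            
        ┗━━━━━━━━━━━━━━━━━━━━━━━━━━┛            


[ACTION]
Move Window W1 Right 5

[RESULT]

Changes not staged ┃              █┃            
                   ┃b import Path ░┃            
        modified:  ┃              ░┃            
        modified:  ┃ems.transform(░┃            
$ wc data.csv      ┃actor this sec░┃            
  78  437 2650 data┃put.transform(░┃            
$ echo testing 123 ┃ems.process() ░┃            
testing 123        ┃he incoming da░┃            
$ █                ┃Handler:      ░┃            
━━━━━━━━━━━━━━━━━━━┛nit__(self, da░┃            
        ┃        self.data = outpu░┃            
        ┃                         ░┃            
        ┃def validate_data(data): ▼┃            
        ┗━━━━━━━━━━━━━━━━━━━━━━━━━━┛            


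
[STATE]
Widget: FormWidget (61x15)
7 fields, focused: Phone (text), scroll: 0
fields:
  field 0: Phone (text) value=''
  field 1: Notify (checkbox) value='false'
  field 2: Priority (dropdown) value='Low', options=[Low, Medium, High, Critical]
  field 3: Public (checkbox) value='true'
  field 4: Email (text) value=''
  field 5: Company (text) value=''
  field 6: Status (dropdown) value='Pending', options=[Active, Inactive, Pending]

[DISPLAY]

> Phone:      [                                             ]
  Notify:     [ ]                                            
  Priority:   [Low                                         ▼]
  Public:     [x]                                            
  Email:      [                                             ]
  Company:    [                                             ]
  Status:     [Pending                                     ▼]
                                                             
                                                             
                                                             
                                                             
                                                             
                                                             
                                                             
                                                             


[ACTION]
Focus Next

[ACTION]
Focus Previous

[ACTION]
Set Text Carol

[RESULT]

> Phone:      [Carol                                        ]
  Notify:     [ ]                                            
  Priority:   [Low                                         ▼]
  Public:     [x]                                            
  Email:      [                                             ]
  Company:    [                                             ]
  Status:     [Pending                                     ▼]
                                                             
                                                             
                                                             
                                                             
                                                             
                                                             
                                                             
                                                             


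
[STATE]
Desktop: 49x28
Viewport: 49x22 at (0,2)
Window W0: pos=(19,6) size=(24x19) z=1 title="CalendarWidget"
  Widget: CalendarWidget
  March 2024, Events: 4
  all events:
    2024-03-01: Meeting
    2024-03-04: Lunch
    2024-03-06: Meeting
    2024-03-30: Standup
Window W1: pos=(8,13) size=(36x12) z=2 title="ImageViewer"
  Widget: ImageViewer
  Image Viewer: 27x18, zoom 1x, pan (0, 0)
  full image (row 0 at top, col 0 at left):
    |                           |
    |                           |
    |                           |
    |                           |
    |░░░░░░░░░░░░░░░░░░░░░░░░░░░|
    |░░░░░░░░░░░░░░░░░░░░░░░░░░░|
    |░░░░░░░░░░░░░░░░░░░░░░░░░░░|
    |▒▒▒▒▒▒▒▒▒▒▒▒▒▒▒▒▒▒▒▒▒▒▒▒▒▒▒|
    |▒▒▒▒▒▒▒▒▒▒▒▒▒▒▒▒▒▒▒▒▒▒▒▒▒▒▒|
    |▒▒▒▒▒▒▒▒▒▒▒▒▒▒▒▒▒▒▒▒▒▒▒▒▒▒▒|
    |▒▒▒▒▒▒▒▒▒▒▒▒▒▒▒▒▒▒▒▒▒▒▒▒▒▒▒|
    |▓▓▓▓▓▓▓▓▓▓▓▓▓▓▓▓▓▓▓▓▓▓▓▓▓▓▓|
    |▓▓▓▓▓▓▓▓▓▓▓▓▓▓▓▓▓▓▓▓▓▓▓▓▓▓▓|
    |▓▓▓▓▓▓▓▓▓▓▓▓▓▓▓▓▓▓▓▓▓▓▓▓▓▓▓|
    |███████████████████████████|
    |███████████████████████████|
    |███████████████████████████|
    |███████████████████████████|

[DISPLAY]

                                                 
                                                 
                                                 
                                                 
                   ┏━━━━━━━━━━━━━━━━━━━━━━┓      
                   ┃ CalendarWidget       ┃      
                   ┠──────────────────────┨      
                   ┃      March 2024      ┃      
                   ┃Mo Tu We Th Fr Sa Su  ┃      
                   ┃             1*  2  3 ┃      
                   ┃ 4*  5  6*  7  8  9 10┃      
        ┏━━━━━━━━━━━━━━━━━━━━━━━━━━━━━━━━━━┓     
        ┃ ImageViewer                      ┃     
        ┠──────────────────────────────────┨     
        ┃                                  ┃     
        ┃                                  ┃     
        ┃                                  ┃     
        ┃                                  ┃     
        ┃░░░░░░░░░░░░░░░░░░░░░░░░░░░       ┃     
        ┃░░░░░░░░░░░░░░░░░░░░░░░░░░░       ┃     
        ┃░░░░░░░░░░░░░░░░░░░░░░░░░░░       ┃     
        ┃▒▒▒▒▒▒▒▒▒▒▒▒▒▒▒▒▒▒▒▒▒▒▒▒▒▒▒       ┃     


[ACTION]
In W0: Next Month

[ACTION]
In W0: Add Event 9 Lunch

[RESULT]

                                                 
                                                 
                                                 
                                                 
                   ┏━━━━━━━━━━━━━━━━━━━━━━┓      
                   ┃ CalendarWidget       ┃      
                   ┠──────────────────────┨      
                   ┃      April 2024      ┃      
                   ┃Mo Tu We Th Fr Sa Su  ┃      
                   ┃ 1  2  3  4  5  6  7  ┃      
                   ┃ 8  9* 10 11 12 13 14 ┃      
        ┏━━━━━━━━━━━━━━━━━━━━━━━━━━━━━━━━━━┓     
        ┃ ImageViewer                      ┃     
        ┠──────────────────────────────────┨     
        ┃                                  ┃     
        ┃                                  ┃     
        ┃                                  ┃     
        ┃                                  ┃     
        ┃░░░░░░░░░░░░░░░░░░░░░░░░░░░       ┃     
        ┃░░░░░░░░░░░░░░░░░░░░░░░░░░░       ┃     
        ┃░░░░░░░░░░░░░░░░░░░░░░░░░░░       ┃     
        ┃▒▒▒▒▒▒▒▒▒▒▒▒▒▒▒▒▒▒▒▒▒▒▒▒▒▒▒       ┃     


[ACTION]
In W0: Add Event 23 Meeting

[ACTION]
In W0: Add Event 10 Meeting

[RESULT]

                                                 
                                                 
                                                 
                                                 
                   ┏━━━━━━━━━━━━━━━━━━━━━━┓      
                   ┃ CalendarWidget       ┃      
                   ┠──────────────────────┨      
                   ┃      April 2024      ┃      
                   ┃Mo Tu We Th Fr Sa Su  ┃      
                   ┃ 1  2  3  4  5  6  7  ┃      
                   ┃ 8  9* 10* 11 12 13 14┃      
        ┏━━━━━━━━━━━━━━━━━━━━━━━━━━━━━━━━━━┓     
        ┃ ImageViewer                      ┃     
        ┠──────────────────────────────────┨     
        ┃                                  ┃     
        ┃                                  ┃     
        ┃                                  ┃     
        ┃                                  ┃     
        ┃░░░░░░░░░░░░░░░░░░░░░░░░░░░       ┃     
        ┃░░░░░░░░░░░░░░░░░░░░░░░░░░░       ┃     
        ┃░░░░░░░░░░░░░░░░░░░░░░░░░░░       ┃     
        ┃▒▒▒▒▒▒▒▒▒▒▒▒▒▒▒▒▒▒▒▒▒▒▒▒▒▒▒       ┃     


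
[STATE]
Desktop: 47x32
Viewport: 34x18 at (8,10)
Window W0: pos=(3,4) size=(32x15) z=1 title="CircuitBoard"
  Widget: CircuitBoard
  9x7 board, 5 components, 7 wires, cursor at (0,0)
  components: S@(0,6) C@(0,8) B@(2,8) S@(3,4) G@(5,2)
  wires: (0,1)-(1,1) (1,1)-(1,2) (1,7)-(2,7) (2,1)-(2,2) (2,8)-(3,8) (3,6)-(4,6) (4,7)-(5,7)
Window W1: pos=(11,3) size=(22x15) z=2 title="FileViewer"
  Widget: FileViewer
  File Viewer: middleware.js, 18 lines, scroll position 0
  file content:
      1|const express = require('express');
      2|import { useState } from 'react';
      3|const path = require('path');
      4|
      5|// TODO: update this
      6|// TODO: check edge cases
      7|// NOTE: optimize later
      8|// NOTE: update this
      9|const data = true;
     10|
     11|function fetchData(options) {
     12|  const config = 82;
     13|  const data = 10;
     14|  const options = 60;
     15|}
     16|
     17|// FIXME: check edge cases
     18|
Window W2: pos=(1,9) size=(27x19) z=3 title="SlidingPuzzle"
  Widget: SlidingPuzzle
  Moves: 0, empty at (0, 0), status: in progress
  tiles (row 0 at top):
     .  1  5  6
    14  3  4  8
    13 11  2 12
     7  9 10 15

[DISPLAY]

ngPuzzle           ┃thi░┃ ┃       
───────────────────┨dge░┃ ┃       
────┬────┬────┐    ┃e l░┃ ┃       
  1 │  5 │  6 │    ┃thi░┃ ┃       
────┼────┼────┤    ┃e; ░┃ ┃       
  3 │  4 │  8 │    ┃   ░┃ ┃       
────┼────┼────┤    ┃ta(▼┃ ┃       
 11 │  2 │ 12 │    ┃━━━━┛ ┃       
────┼────┼────┤    ┃━━━━━━┛       
  9 │ 10 │ 15 │    ┃              
────┴────┴────┘    ┃              
 0                 ┃              
                   ┃              
                   ┃              
                   ┃              
                   ┃              
                   ┃              
━━━━━━━━━━━━━━━━━━━┛              


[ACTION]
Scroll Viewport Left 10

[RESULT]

 ┃ SlidingPuzzle           ┃thi░┃ 
 ┠─────────────────────────┨dge░┃ 
 ┃┌────┬────┬────┬────┐    ┃e l░┃ 
 ┃│    │  1 │  5 │  6 │    ┃thi░┃ 
 ┃├────┼────┼────┼────┤    ┃e; ░┃ 
 ┃│ 14 │  3 │  4 │  8 │    ┃   ░┃ 
 ┃├────┼────┼────┼────┤    ┃ta(▼┃ 
 ┃│ 13 │ 11 │  2 │ 12 │    ┃━━━━┛ 
 ┃├────┼────┼────┼────┤    ┃━━━━━━
 ┃│  7 │  9 │ 10 │ 15 │    ┃      
 ┃└────┴────┴────┴────┘    ┃      
 ┃Moves: 0                 ┃      
 ┃                         ┃      
 ┃                         ┃      
 ┃                         ┃      
 ┃                         ┃      
 ┃                         ┃      
 ┗━━━━━━━━━━━━━━━━━━━━━━━━━┛      


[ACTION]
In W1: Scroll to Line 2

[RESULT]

 ┃ SlidingPuzzle           ┃dge░┃ 
 ┠─────────────────────────┨e l░┃ 
 ┃┌────┬────┬────┬────┐    ┃thi░┃ 
 ┃│    │  1 │  5 │  6 │    ┃e; ░┃ 
 ┃├────┼────┼────┼────┤    ┃   ░┃ 
 ┃│ 14 │  3 │  4 │  8 │    ┃ta(░┃ 
 ┃├────┼────┼────┼────┤    ┃ 82▼┃ 
 ┃│ 13 │ 11 │  2 │ 12 │    ┃━━━━┛ 
 ┃├────┼────┼────┼────┤    ┃━━━━━━
 ┃│  7 │  9 │ 10 │ 15 │    ┃      
 ┃└────┴────┴────┴────┘    ┃      
 ┃Moves: 0                 ┃      
 ┃                         ┃      
 ┃                         ┃      
 ┃                         ┃      
 ┃                         ┃      
 ┃                         ┃      
 ┗━━━━━━━━━━━━━━━━━━━━━━━━━┛      


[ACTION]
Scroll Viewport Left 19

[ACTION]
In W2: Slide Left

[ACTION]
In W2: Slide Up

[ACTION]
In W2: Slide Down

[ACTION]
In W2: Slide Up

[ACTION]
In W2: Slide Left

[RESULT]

 ┃ SlidingPuzzle           ┃dge░┃ 
 ┠─────────────────────────┨e l░┃ 
 ┃┌────┬────┬────┬────┐    ┃thi░┃ 
 ┃│  1 │  3 │  5 │  6 │    ┃e; ░┃ 
 ┃├────┼────┼────┼────┤    ┃   ░┃ 
 ┃│ 14 │  4 │    │  8 │    ┃ta(░┃ 
 ┃├────┼────┼────┼────┤    ┃ 82▼┃ 
 ┃│ 13 │ 11 │  2 │ 12 │    ┃━━━━┛ 
 ┃├────┼────┼────┼────┤    ┃━━━━━━
 ┃│  7 │  9 │ 10 │ 15 │    ┃      
 ┃└────┴────┴────┴────┘    ┃      
 ┃Moves: 5                 ┃      
 ┃                         ┃      
 ┃                         ┃      
 ┃                         ┃      
 ┃                         ┃      
 ┃                         ┃      
 ┗━━━━━━━━━━━━━━━━━━━━━━━━━┛      
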